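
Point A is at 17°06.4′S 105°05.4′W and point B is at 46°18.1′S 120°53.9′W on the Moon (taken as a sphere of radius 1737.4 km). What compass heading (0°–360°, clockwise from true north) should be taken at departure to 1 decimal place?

With φ₁ = -0.2986, φ₂ = -0.8081, Δλ = -0.2759 rad, the forward-azimuth formula gives
θ = atan2( sin Δλ cos φ₂ , cos φ₁ sin φ₂ − sin φ₁ cos φ₂ cos Δλ ) = atan2(-0.1882, -0.4955) = -159.20°.
Adding 360° brings this into [0°, 360°): 200.8°.

200.8°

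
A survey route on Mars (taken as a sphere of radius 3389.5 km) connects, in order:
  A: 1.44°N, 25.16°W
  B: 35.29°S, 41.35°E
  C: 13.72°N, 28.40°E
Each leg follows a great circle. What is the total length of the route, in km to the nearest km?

7242 km

Leg A→B: central angle 1.2548 rad, distance 4253.3 km.
Leg B→C: central angle 0.8818 rad, distance 2988.9 km.
Total: 4253.3 + 2988.9 ≈ 7242 km.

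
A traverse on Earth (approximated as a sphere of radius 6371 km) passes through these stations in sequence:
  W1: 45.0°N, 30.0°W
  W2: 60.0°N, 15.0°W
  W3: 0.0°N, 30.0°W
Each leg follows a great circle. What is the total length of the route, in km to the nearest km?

8739 km

Leg W1→W2: central angle 0.3049 rad, distance 1942.5 km.
Leg W2→W3: central angle 1.0668 rad, distance 6796.3 km.
Total: 1942.5 + 6796.3 ≈ 8739 km.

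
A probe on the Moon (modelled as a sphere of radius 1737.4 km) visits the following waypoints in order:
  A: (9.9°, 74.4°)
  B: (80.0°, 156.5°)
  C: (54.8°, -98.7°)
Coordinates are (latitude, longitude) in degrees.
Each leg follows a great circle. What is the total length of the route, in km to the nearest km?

3569 km

Leg A→B: central angle 1.3768 rad, distance 2392.0 km.
Leg B→C: central angle 0.6775 rad, distance 1177.0 km.
Total: 2392.0 + 1177.0 ≈ 3569 km.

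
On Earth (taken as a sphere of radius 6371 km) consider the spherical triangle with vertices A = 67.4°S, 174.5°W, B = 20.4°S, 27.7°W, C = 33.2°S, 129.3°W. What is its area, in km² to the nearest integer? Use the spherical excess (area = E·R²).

29569527 km²

Side lengths (central angles): a = 1.5376, b = 0.7494, c = 1.5504 rad; semiperimeter s = 1.9187.
By l'Huilier's theorem, tan(E/4) = √[tan(s/2) tan((s−a)/2) tan((s−b)/2) tan((s−c)/2)], giving spherical excess E = 0.7285 rad.
Area = E·R² = 0.7285 × (6371)² ≈ 29569527 km².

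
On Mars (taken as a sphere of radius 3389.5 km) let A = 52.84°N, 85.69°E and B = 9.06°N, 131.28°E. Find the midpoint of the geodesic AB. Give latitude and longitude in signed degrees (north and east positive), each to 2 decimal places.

32.91°, 114.27°

Central angle δ = 0.9969 rad. Interpolating on the sphere with fraction f = 0.5:
P = [sin((1−f)δ)·A + sin(fδ)·B] / sin δ = 0.5693·A + 0.5693·B in Cartesian coordinates,
giving P = (-0.3450, 0.7653, 0.5433), i.e. latitude 32.91°, longitude 114.27°.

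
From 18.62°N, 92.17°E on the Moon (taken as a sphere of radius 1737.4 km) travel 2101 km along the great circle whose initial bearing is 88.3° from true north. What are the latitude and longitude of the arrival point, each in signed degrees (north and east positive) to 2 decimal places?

Angular distance δ = d/R = 2101/1737.4 = 1.20928 rad; initial bearing θ = 1.5411 rad.
sin φ₂ = sin φ₁ cos δ + cos φ₁ sin δ cos θ = (0.3193)(0.3537) + (0.9477)(0.9354)(0.0297) = 0.1392, so φ₂ = 8.00°.
Δλ = atan2(sin θ sin δ cos φ₁, cos δ − sin φ₁ sin φ₂) = atan2(0.8860, 0.3092) = 70.760°.
λ₂ = 92.170° + 70.760° = 162.93°.

8.00°, 162.93°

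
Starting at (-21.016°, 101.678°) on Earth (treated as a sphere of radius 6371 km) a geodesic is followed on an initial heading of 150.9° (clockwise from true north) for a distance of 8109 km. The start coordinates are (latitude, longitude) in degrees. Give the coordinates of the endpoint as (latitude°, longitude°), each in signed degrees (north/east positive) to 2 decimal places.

-62.25°, -165.19°

Angular distance δ = d/R = 8109/6371 = 1.27280 rad; initial bearing θ = 2.6337 rad.
sin φ₂ = sin φ₁ cos δ + cos φ₁ sin δ cos θ = (-0.3586)(0.2936) + (0.9335)(0.9559)(-0.8738) = -0.8850, so φ₂ = -62.25°.
Δλ = atan2(sin θ sin δ cos φ₁, cos δ − sin φ₁ sin φ₂) = atan2(0.4340, -0.0238) = 93.136°.
λ₂ = 101.678° + 93.136° = 194.81° → -165.19° after wrapping to (−180°, 180°].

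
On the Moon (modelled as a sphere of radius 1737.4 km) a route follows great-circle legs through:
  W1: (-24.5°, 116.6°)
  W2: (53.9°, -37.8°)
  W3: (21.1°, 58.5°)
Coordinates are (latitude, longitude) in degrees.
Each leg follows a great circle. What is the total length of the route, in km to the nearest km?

Leg W1→W2: central angle 2.5297 rad, distance 4395.2 km.
Leg W2→W3: central angle 1.3381 rad, distance 2324.9 km.
Total: 4395.2 + 2324.9 ≈ 6720 km.

6720 km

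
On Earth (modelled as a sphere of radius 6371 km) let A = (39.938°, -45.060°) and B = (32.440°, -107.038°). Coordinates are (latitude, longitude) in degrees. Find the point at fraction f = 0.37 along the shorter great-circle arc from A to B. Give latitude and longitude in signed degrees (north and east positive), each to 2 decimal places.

Central angle δ = 0.8654 rad. Interpolating on the sphere with fraction f = 0.37:
P = [sin((1−f)δ)·A + sin(fδ)·B] / sin δ = 0.6811·A + 0.4134·B in Cartesian coordinates,
giving P = (0.2667, -0.7033, 0.6590), i.e. latitude 41.23°, longitude -69.23°.

41.23°, -69.23°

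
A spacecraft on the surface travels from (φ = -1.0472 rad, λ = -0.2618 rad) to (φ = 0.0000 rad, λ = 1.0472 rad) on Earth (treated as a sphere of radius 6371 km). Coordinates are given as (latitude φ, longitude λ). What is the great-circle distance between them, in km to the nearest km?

9181 km

In radians: φ₁ = -1.0472, φ₂ = 0.0000, Δλ = 75.000° = 1.3090 rad.
cos c = sin φ₁ sin φ₂ + cos φ₁ cos φ₂ cos Δλ = (-0.8660)(0.0000) + (0.5000)(1.0000)(0.2588) = 0.12941,
so c = arccos(0.12941) = 1.44102 rad.
Distance = R·c = 6371 × 1.4410 ≈ 9181 km.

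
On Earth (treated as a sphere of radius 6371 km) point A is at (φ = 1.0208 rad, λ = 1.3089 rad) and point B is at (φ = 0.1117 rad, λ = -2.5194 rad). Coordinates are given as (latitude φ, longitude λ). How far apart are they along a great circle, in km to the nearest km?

11993 km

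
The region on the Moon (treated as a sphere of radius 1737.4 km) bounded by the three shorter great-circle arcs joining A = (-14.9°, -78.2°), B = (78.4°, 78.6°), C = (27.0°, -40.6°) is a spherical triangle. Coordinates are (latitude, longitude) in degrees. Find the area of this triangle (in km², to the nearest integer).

Side lengths (central angles): a = 1.2054, b = 0.9698, c = 2.0158 rad; semiperimeter s = 2.0955.
By l'Huilier's theorem, tan(E/4) = √[tan(s/2) tan((s−a)/2) tan((s−b)/2) tan((s−c)/2)], giving spherical excess E = 0.5730 rad.
Area = E·R² = 0.5730 × (1737.4)² ≈ 1729747 km².

1729747 km²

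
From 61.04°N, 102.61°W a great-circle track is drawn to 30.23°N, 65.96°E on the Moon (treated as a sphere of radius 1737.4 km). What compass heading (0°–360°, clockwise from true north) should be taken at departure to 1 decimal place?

9.9°

Δλ = 168.570° = 2.9421 rad.
y = sin Δλ · cos φ₂ = (0.1982)(0.8640) = 0.1712
x = cos φ₁ sin φ₂ − sin φ₁ cos φ₂ cos Δλ = (0.4842)(0.5035) − (0.8750)(0.8640)(-0.9802) = 0.9848
θ = atan2(y, x) = 9.86°, so the bearing is 9.9°.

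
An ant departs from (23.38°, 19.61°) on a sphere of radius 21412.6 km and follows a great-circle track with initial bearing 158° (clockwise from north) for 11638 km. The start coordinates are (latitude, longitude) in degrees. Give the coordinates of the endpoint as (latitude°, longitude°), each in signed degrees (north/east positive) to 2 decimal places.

-5.77°, 30.84°

Angular distance δ = d/R = 11638/21412.6 = 0.54351 rad; initial bearing θ = 2.7576 rad.
sin φ₂ = sin φ₁ cos δ + cos φ₁ sin δ cos θ = (0.3968)(0.8559) + (0.9179)(0.5171)(-0.9272) = -0.1005, so φ₂ = -5.77°.
Δλ = atan2(sin θ sin δ cos φ₁, cos δ − sin φ₁ sin φ₂) = atan2(0.1778, 0.8958) = 11.228°.
λ₂ = 19.610° + 11.228° = 30.84°.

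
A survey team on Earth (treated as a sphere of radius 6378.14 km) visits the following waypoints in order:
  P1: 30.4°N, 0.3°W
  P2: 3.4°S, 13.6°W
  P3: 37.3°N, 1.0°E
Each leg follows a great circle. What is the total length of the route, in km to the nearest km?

Leg P1→P2: central angle 0.6302 rad, distance 4019.7 km.
Leg P2→P3: central angle 0.7488 rad, distance 4776.1 km.
Total: 4019.7 + 4776.1 ≈ 8796 km.

8796 km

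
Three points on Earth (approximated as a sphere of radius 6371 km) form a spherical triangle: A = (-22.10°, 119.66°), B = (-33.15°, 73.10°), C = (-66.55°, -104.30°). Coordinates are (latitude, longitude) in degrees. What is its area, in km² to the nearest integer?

26112546 km²

Side lengths (central angles): a = 1.4012, b = 1.4910, c = 0.7390 rad; semiperimeter s = 1.8156.
By l'Huilier's theorem, tan(E/4) = √[tan(s/2) tan((s−a)/2) tan((s−b)/2) tan((s−c)/2)], giving spherical excess E = 0.6433 rad.
Area = E·R² = 0.6433 × (6371)² ≈ 26112546 km².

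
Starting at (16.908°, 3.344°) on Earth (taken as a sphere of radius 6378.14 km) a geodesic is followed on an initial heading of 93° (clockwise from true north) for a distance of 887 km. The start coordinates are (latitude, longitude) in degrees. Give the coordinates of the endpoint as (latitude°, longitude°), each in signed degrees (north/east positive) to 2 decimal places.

16.33°, 11.64°

Angular distance δ = d/R = 887/6378.14 = 0.13907 rad; initial bearing θ = 1.6232 rad.
sin φ₂ = sin φ₁ cos δ + cos φ₁ sin δ cos θ = (0.2908)(0.9903) + (0.9568)(0.1386)(-0.0523) = 0.2811, so φ₂ = 16.33°.
Δλ = atan2(sin θ sin δ cos φ₁, cos δ − sin φ₁ sin φ₂) = atan2(0.1324, 0.9086) = 8.294°.
λ₂ = 3.344° + 8.294° = 11.64°.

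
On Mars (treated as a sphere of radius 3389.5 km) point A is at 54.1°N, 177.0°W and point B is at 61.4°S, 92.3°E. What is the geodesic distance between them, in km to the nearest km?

8023 km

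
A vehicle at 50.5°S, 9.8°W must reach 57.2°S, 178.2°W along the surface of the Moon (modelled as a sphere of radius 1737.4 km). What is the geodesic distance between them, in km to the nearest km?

2180 km

With latitudes φ₁ = -50.500°, φ₂ = -57.200° and longitude difference Δλ = -168.400°:
Haversine: a = sin²(Δφ/2) + cos φ₁ cos φ₂ sin²(Δλ/2) = 0.0034 + (0.6361)(0.5417)(0.9898) = 0.34446.
Central angle c = 2·arcsin(√a) = 1.25448 rad.
Distance = R·c = 1737.4 × 1.2545 ≈ 2180 km.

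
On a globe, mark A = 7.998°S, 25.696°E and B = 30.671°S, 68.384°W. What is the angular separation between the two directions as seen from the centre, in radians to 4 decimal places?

1.5604 rad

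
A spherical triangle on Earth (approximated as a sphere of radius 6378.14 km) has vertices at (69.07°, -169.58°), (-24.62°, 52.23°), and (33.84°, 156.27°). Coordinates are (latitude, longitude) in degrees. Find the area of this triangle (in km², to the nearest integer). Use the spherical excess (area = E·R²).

Side lengths (central angles): a = 1.9989, b = 0.6987, c = 2.2539 rad; semiperimeter s = 2.4757.
By l'Huilier's theorem, tan(E/4) = √[tan(s/2) tan((s−a)/2) tan((s−b)/2) tan((s−c)/2)], giving spherical excess E = 1.2040 rad.
Area = E·R² = 1.2040 × (6378.14)² ≈ 48979732 km².

48979732 km²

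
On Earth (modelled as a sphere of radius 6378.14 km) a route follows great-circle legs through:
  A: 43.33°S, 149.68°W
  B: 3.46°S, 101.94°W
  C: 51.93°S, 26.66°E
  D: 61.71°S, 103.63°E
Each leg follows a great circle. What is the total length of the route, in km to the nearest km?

23187 km

Leg A→B: central angle 1.0125 rad, distance 6458.2 km.
Leg B→C: central angle 1.9140 rad, distance 12207.6 km.
Leg C→D: central angle 0.7088 rad, distance 4521.1 km.
Total: 6458.2 + 12207.6 + 4521.1 ≈ 23187 km.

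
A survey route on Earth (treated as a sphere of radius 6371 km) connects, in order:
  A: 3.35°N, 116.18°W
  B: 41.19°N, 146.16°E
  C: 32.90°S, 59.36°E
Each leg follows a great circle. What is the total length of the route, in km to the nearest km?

22500 km

Leg A→B: central angle 1.6325 rad, distance 10400.6 km.
Leg B→C: central angle 1.8991 rad, distance 12099.2 km.
Total: 10400.6 + 12099.2 ≈ 22500 km.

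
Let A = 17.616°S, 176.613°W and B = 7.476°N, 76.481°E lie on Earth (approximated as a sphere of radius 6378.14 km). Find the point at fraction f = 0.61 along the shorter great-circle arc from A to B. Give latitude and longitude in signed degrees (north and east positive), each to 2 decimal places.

The central angle between A and B is δ = 1.8904 rad.
With f = 0.61, the slerp weights are sin((1−f)δ)/sin δ = 0.7081 and sin(fδ)/sin δ = 0.9628.
Weighted sum of the unit vectors: (0.7081)·(-0.9514,-0.0563,-0.3026) + (0.9628)·(0.2318,0.9640,0.1301) = (-0.4506, 0.8883, -0.0890).
Converting back: φ = atan2(z, √(x²+y²)) = -5.11°, λ = atan2(y, x) = 116.90°.

-5.11°, 116.90°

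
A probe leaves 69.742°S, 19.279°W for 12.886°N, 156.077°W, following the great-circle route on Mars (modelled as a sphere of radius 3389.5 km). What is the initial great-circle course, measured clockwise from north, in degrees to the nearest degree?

Δλ = -136.798° = -2.3876 rad.
y = sin Δλ · cos φ₂ = (-0.6846)(0.9748) = -0.6673
x = cos φ₁ sin φ₂ − sin φ₁ cos φ₂ cos Δλ = (0.3462)(0.2230) − (-0.9381)(0.9748)(-0.7289) = -0.5894
θ = atan2(y, x) = -131.45°; adding 360° gives 229°.

229°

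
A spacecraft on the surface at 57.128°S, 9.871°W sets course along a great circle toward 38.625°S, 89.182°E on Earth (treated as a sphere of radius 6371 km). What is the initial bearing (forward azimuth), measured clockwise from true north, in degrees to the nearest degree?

With φ₁ = -0.9971, φ₂ = -0.6741, Δλ = 1.7288 rad, the forward-azimuth formula gives
θ = atan2( sin Δλ cos φ₂ , cos φ₁ sin φ₂ − sin φ₁ cos φ₂ cos Δλ ) = atan2(0.7715, -0.4420) = 119.81°.
So the initial bearing is 120°.

120°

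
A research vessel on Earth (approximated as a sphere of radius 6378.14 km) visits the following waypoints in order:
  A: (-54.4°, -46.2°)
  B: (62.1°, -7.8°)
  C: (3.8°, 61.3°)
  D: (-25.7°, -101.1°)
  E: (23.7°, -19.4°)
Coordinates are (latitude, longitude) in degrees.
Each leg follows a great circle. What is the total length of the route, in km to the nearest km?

49296 km

Leg A→B: central angle 2.1003 rad, distance 13396.1 km.
Leg B→C: central angle 1.3437 rad, distance 8570.4 km.
Leg C→D: central angle 2.6589 rad, distance 16958.9 km.
Leg D→E: central angle 1.6260 rad, distance 10371.0 km.
Total: 13396.1 + 8570.4 + 16958.9 + 10371.0 ≈ 49296 km.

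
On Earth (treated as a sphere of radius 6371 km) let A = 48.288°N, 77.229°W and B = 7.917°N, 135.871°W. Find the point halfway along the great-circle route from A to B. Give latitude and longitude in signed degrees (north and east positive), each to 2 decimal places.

Central angle δ = 1.1088 rad. Interpolating on the sphere with fraction f = 0.5:
P = [sin((1−f)δ)·A + sin(fδ)·B] / sin δ = 0.5881·A + 0.5881·B in Cartesian coordinates,
giving P = (-0.3316, -0.7872, 0.5200), i.e. latitude 31.33°, longitude -112.84°.

31.33°, -112.84°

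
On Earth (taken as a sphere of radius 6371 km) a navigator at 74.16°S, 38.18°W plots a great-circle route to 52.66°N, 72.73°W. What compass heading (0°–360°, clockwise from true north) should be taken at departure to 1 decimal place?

Δλ = -34.550° = -0.6030 rad.
y = sin Δλ · cos φ₂ = (-0.5671)(0.6065) = -0.3440
x = cos φ₁ sin φ₂ − sin φ₁ cos φ₂ cos Δλ = (0.2730)(0.7951) − (-0.9620)(0.6065)(0.8236) = 0.6976
θ = atan2(y, x) = -26.25°; adding 360° gives 333.8°.

333.8°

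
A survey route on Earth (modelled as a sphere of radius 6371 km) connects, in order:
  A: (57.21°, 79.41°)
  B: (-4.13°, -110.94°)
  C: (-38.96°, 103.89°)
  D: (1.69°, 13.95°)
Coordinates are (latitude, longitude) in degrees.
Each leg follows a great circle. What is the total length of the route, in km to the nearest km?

38202 km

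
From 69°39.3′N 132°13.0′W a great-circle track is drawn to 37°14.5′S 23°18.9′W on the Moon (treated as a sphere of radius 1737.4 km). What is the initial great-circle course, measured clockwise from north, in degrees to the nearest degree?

88°

With φ₁ = 1.2157, φ₂ = -0.6500, Δλ = 1.9007 rad, the forward-azimuth formula gives
θ = atan2( sin Δλ cos φ₂ , cos φ₁ sin φ₂ − sin φ₁ cos φ₂ cos Δλ ) = atan2(0.7532, 0.0314) = 87.61°.
So the initial bearing is 88°.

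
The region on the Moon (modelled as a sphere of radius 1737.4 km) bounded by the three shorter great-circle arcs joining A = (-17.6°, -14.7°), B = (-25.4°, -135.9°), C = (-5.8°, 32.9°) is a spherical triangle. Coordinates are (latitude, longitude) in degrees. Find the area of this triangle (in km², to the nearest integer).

3371451 km²

Side lengths (central angles): a = 2.5649, b = 0.8366, c = 1.8927 rad; semiperimeter s = 2.6471.
By l'Huilier's theorem, tan(E/4) = √[tan(s/2) tan((s−a)/2) tan((s−b)/2) tan((s−c)/2)], giving spherical excess E = 1.1169 rad.
Area = E·R² = 1.1169 × (1737.4)² ≈ 3371451 km².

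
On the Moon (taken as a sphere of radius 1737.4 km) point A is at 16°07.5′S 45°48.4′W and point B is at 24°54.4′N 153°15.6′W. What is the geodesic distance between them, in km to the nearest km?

Let φ₁ = -0.2814 rad, φ₂ = 0.4347 rad, and Δλ = -1.8754 rad.
cos c = sin φ₁ sin φ₂ + cos φ₁ cos φ₂ cos Δλ = (-0.2777)(0.4211) + (0.9607)(0.9070)(-0.2999) = -0.37830,
so c = arccos(-0.37830) = 1.95875 rad.
Distance = R·c = 1737.4 × 1.9588 ≈ 3403 km.

3403 km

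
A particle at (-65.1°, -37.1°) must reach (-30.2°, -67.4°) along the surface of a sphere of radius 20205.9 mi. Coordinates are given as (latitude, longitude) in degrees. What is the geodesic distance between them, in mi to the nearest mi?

In radians: φ₁ = -1.1362, φ₂ = -0.5271, Δλ = -30.300° = -0.5288 rad.
cos c = sin φ₁ sin φ₂ + cos φ₁ cos φ₂ cos Δλ = (-0.9070)(-0.5030) + (0.4210)(0.8643)(0.8634) = 0.77044,
so c = arccos(0.77044) = 0.69126 rad.
Distance = R·c = 20205.9 × 0.6913 ≈ 13968 mi.

13968 mi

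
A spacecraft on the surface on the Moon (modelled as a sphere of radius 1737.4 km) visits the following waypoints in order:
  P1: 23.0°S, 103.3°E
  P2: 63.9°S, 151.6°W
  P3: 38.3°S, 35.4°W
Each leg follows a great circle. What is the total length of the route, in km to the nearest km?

Leg P1→P2: central angle 1.3229 rad, distance 2298.4 km.
Leg P2→P3: central angle 1.1548 rad, distance 2006.3 km.
Total: 2298.4 + 2006.3 ≈ 4305 km.

4305 km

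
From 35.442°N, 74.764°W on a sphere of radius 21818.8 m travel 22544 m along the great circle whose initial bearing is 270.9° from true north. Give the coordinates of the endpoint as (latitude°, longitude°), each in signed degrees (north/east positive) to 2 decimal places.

17.93°, -139.28°

Angular distance δ = d/R = 22544/21818.8 = 1.03324 rad; initial bearing θ = 4.7281 rad.
sin φ₂ = sin φ₁ cos δ + cos φ₁ sin δ cos θ = (0.5799)(0.5120) + (0.8147)(0.8590)(0.0157) = 0.3079, so φ₂ = 17.93°.
Δλ = atan2(sin θ sin δ cos φ₁, cos δ − sin φ₁ sin φ₂) = atan2(-0.6997, 0.3335) = -64.517°.
λ₂ = -74.764° − 64.517° = -139.28°.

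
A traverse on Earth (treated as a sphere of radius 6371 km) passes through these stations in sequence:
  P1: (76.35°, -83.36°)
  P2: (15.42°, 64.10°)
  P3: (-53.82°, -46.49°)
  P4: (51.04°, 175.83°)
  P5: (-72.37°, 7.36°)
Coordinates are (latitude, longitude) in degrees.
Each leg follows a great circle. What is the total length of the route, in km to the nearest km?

Leg P1→P2: central angle 1.5041 rad, distance 9582.9 km.
Leg P2→P3: central angle 1.9985 rad, distance 12732.2 km.
Leg P3→P4: central angle 2.6954 rad, distance 17172.3 km.
Leg P4→P5: central angle 2.7589 rad, distance 17576.9 km.
Total: 9582.9 + 12732.2 + 17172.3 + 17576.9 ≈ 57064 km.

57064 km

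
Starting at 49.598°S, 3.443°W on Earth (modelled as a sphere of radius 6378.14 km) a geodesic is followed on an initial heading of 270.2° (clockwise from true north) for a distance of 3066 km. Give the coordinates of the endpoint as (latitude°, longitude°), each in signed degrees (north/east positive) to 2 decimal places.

-42.39°, -42.20°

Angular distance δ = d/R = 3066/6378.14 = 0.48070 rad; initial bearing θ = 4.7159 rad.
sin φ₂ = sin φ₁ cos δ + cos φ₁ sin δ cos θ = (-0.7615)(0.8867) + (0.6481)(0.4624)(0.0035) = -0.6742, so φ₂ = -42.39°.
Δλ = atan2(sin θ sin δ cos φ₁, cos δ − sin φ₁ sin φ₂) = atan2(-0.2997, 0.3733) = -38.761°.
λ₂ = -3.443° − 38.761° = -42.20°.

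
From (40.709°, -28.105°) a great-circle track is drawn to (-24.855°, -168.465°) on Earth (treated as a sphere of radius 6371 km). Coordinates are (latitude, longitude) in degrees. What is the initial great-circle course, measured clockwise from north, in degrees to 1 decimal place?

283.3°

With φ₁ = 0.7105, φ₂ = -0.4338, Δλ = -2.4497 rad, the forward-azimuth formula gives
θ = atan2( sin Δλ cos φ₂ , cos φ₁ sin φ₂ − sin φ₁ cos φ₂ cos Δλ ) = atan2(-0.5789, 0.1371) = -76.67°.
Adding 360° brings this into [0°, 360°): 283.3°.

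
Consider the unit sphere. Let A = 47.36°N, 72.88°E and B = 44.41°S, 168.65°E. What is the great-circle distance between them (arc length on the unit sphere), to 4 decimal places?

With latitudes φ₁ = 47.360°, φ₂ = -44.410° and longitude difference Δλ = 95.770°:
cos c = sin φ₁ sin φ₂ + cos φ₁ cos φ₂ cos Δλ = (0.7356)(-0.6998) + (0.6774)(0.7144)(-0.1005) = -0.56343,
so c = arccos(-0.56343) = 2.16933 rad.
On the unit sphere the arc length equals the central angle: 2.1693.

2.1693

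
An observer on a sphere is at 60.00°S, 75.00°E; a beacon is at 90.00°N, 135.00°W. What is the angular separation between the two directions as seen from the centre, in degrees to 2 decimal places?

In radians: φ₁ = -1.0472, φ₂ = 1.5708, Δλ = 150.000° = 2.6180 rad.
Haversine: a = sin²(Δφ/2) + cos φ₁ cos φ₂ sin²(Δλ/2) = 0.9330 + (0.5000)(0.0000)(0.9330) = 0.93301.
Central angle c = 2·arcsin(√a) = 2.61799 rad.
So the angular separation is 150.00°.

150.00°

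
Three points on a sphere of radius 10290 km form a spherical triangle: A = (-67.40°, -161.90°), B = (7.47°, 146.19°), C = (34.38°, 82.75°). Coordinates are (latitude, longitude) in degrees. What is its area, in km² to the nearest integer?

Side lengths (central angles): a = 1.1160, b = 2.2878, c = 1.4555 rad; semiperimeter s = 2.4296.
By l'Huilier's theorem, tan(E/4) = √[tan(s/2) tan((s−a)/2) tan((s−b)/2) tan((s−c)/2)], giving spherical excess E = 1.0895 rad.
Area = E·R² = 1.0895 × (10290)² ≈ 115365283 km².

115365283 km²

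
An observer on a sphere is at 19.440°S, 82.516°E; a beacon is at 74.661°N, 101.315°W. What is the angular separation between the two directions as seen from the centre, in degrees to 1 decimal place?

124.7°

Let φ₁ = -0.3393 rad, φ₂ = 1.3031 rad, and Δλ = 3.0747 rad.
cos c = sin φ₁ sin φ₂ + cos φ₁ cos φ₂ cos Δλ = (-0.3328)(0.9644) + (0.9430)(0.2645)(-0.9978) = -0.56986,
so c = arccos(-0.56986) = 2.17713 rad.
So the angular separation is 124.7°.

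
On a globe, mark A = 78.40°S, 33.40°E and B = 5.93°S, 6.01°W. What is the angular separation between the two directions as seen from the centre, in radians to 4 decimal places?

1.3122 rad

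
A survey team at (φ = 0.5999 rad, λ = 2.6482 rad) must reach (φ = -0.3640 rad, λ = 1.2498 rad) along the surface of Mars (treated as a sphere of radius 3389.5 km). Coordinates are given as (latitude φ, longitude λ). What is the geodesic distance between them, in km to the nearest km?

In radians: φ₁ = 0.5999, φ₂ = -0.3640, Δλ = -80.122° = -1.3984 rad.
cos c = sin φ₁ sin φ₂ + cos φ₁ cos φ₂ cos Δλ = (0.5646)(-0.3560) + (0.8254)(0.9345)(0.1715) = -0.06868,
so c = arccos(-0.06868) = 1.63953 rad.
Distance = R·c = 3389.5 × 1.6395 ≈ 5557 km.

5557 km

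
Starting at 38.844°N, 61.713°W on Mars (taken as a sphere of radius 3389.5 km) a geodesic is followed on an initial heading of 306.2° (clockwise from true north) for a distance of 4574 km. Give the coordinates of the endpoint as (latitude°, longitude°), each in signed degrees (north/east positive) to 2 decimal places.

Angular distance δ = d/R = 4574/3389.5 = 1.34946 rad; initial bearing θ = 5.3442 rad.
sin φ₂ = sin φ₁ cos δ + cos φ₁ sin δ cos θ = (0.6272)(0.2195) + (0.7789)(0.9756)(0.5906) = 0.5865, so φ₂ = 35.91°.
Δλ = atan2(sin θ sin δ cos φ₁, cos δ − sin φ₁ sin φ₂) = atan2(-0.6132, -0.1483) = -103.596°.
λ₂ = -61.713° − 103.596° = -165.31°.

35.91°, -165.31°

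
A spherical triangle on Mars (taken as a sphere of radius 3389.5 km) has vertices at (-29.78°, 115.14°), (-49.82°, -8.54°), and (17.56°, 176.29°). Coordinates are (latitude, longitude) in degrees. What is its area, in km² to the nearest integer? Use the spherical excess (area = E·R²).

17141183 km²

Side lengths (central angles): a = 2.5745, b = 1.3187, c = 1.5018 rad; semiperimeter s = 2.6975.
By l'Huilier's theorem, tan(E/4) = √[tan(s/2) tan((s−a)/2) tan((s−b)/2) tan((s−c)/2)], giving spherical excess E = 1.4920 rad.
Area = E·R² = 1.4920 × (3389.5)² ≈ 17141183 km².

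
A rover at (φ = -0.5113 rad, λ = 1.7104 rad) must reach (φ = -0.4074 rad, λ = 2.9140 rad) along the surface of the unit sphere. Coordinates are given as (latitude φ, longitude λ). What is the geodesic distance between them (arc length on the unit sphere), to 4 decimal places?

1.0686

Let φ₁ = -0.5113 rad, φ₂ = -0.4074 rad, and Δλ = 1.2036 rad.
Haversine: a = sin²(Δφ/2) + cos φ₁ cos φ₂ sin²(Δλ/2) = 0.0027 + (0.8721)(0.9182)(0.3205) = 0.25933.
Central angle c = 2·arcsin(√a) = 1.06861 rad.
On the unit sphere the arc length equals the central angle: 1.0686.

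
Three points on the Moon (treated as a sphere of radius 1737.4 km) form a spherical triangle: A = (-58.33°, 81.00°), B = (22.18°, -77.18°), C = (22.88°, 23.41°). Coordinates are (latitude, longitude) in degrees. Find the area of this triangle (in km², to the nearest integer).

Side lengths (central angles): a = 1.5808, b = 1.6425, c = 2.4538 rad; semiperimeter s = 2.8386.
By l'Huilier's theorem, tan(E/4) = √[tan(s/2) tan((s−a)/2) tan((s−b)/2) tan((s−c)/2)], giving spherical excess E = 2.6869 rad.
Area = E·R² = 2.6869 × (1737.4)² ≈ 8110627 km².

8110627 km²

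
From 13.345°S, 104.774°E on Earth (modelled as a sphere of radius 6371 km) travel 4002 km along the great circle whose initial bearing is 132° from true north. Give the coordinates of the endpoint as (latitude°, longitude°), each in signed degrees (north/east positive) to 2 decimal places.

Angular distance δ = d/R = 4002/6371 = 0.62816 rad; initial bearing θ = 2.3038 rad.
sin φ₂ = sin φ₁ cos δ + cos φ₁ sin δ cos θ = (-0.2308)(0.8091) + (0.9730)(0.5877)(-0.6691) = -0.5694, so φ₂ = -34.71°.
Δλ = atan2(sin θ sin δ cos φ₁, cos δ − sin φ₁ sin φ₂) = atan2(0.4249, 0.6777) = 32.088°.
λ₂ = 104.774° + 32.088° = 136.86°.

-34.71°, 136.86°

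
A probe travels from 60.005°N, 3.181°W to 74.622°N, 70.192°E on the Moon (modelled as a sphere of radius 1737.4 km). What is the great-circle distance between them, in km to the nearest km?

885 km

With latitudes φ₁ = 60.005°, φ₂ = 74.622° and longitude difference Δλ = 73.373°:
Haversine: a = sin²(Δφ/2) + cos φ₁ cos φ₂ sin²(Δλ/2) = 0.0162 + (0.4999)(0.2652)(0.3569) = 0.06350.
Central angle c = 2·arcsin(√a) = 0.50948 rad.
Distance = R·c = 1737.4 × 0.5095 ≈ 885 km.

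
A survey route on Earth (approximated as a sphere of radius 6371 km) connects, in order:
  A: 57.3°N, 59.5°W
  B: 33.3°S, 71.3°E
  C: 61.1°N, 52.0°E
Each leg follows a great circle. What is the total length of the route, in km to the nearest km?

Leg A→B: central angle 2.4296 rad, distance 15478.9 km.
Leg B→C: central angle 1.6704 rad, distance 10642.0 km.
Total: 15478.9 + 10642.0 ≈ 26121 km.

26121 km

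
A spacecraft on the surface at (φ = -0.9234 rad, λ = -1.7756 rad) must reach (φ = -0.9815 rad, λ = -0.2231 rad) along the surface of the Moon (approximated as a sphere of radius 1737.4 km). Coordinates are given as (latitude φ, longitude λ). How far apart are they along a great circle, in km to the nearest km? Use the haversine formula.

1455 km

In radians: φ₁ = -0.9234, φ₂ = -0.9815, Δλ = 88.952° = 1.5525 rad.
Haversine: a = sin²(Δφ/2) + cos φ₁ cos φ₂ sin²(Δλ/2) = 0.0008 + (0.6031)(0.5558)(0.4909) = 0.16537.
Central angle c = 2·arcsin(√a) = 0.83760 rad.
Distance = R·c = 1737.4 × 0.8376 ≈ 1455 km.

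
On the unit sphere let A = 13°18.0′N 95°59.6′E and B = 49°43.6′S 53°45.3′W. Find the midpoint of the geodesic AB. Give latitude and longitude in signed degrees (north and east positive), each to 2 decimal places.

-45.30°, 57.86°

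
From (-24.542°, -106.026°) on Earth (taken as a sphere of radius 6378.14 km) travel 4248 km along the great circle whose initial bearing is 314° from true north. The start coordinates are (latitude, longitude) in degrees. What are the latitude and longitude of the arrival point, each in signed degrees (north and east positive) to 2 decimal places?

3.66°, -132.47°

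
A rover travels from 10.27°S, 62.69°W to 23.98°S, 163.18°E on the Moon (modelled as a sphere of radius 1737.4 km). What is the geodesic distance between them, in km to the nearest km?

In radians: φ₁ = -0.1792, φ₂ = -0.4185, Δλ = -134.130° = -2.3410 rad.
cos c = sin φ₁ sin φ₂ + cos φ₁ cos φ₂ cos Δλ = (-0.1783)(-0.4064) + (0.9840)(0.9137)(-0.6963) = -0.55354,
so c = arccos(-0.55354) = 2.15740 rad.
Distance = R·c = 1737.4 × 2.1574 ≈ 3748 km.

3748 km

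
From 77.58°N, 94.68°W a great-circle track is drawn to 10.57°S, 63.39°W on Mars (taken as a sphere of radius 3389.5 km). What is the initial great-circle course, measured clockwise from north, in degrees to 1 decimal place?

149.3°

With φ₁ = 1.3540, φ₂ = -0.1845, Δλ = 0.5461 rad, the forward-azimuth formula gives
θ = atan2( sin Δλ cos φ₂ , cos φ₁ sin φ₂ − sin φ₁ cos φ₂ cos Δλ ) = atan2(0.5106, -0.8598) = 149.30°.
So the initial bearing is 149.3°.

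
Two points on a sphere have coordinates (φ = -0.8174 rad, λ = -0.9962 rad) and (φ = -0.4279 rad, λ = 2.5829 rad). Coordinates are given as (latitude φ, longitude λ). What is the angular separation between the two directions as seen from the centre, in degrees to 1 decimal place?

105.1°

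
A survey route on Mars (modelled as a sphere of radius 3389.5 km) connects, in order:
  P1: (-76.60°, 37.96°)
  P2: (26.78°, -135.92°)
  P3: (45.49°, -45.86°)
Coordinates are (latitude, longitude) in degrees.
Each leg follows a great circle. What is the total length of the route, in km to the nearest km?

11914 km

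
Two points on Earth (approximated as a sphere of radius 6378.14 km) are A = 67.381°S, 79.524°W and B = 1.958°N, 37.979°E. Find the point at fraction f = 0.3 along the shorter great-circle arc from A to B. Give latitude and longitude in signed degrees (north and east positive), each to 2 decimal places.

-61.29°, -5.53°

Central angle δ = 1.7814 rad. Interpolating on the sphere with fraction f = 0.3:
P = [sin((1−f)δ)·A + sin(fδ)·B] / sin δ = 0.9694·A + 0.5208·B in Cartesian coordinates,
giving P = (0.4781, -0.0463, -0.8771), i.e. latitude -61.29°, longitude -5.53°.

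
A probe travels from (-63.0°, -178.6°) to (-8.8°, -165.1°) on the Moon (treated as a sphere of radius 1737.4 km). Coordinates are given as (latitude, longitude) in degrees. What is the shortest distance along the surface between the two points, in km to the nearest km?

1670 km

In radians: φ₁ = -1.0996, φ₂ = -0.1536, Δλ = 13.500° = 0.2356 rad.
Haversine: a = sin²(Δφ/2) + cos φ₁ cos φ₂ sin²(Δλ/2) = 0.2075 + (0.4540)(0.9882)(0.0138) = 0.21372.
Central angle c = 2·arcsin(√a) = 0.96117 rad.
Distance = R·c = 1737.4 × 0.9612 ≈ 1670 km.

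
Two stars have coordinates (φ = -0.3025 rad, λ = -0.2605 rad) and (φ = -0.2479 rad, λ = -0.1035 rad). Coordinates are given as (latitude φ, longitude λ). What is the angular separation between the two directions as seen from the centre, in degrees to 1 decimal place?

9.2°

In radians: φ₁ = -0.3025, φ₂ = -0.2479, Δλ = 8.995° = 0.1570 rad.
Haversine: a = sin²(Δφ/2) + cos φ₁ cos φ₂ sin²(Δλ/2) = 0.0007 + (0.9546)(0.9694)(0.0061) = 0.00644.
Central angle c = 2·arcsin(√a) = 0.16062 rad.
So the angular separation is 9.2°.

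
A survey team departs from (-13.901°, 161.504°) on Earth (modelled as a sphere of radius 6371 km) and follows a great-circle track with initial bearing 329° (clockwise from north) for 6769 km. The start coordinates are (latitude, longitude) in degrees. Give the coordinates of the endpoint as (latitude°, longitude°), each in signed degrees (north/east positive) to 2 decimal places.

Angular distance δ = d/R = 6769/6371 = 1.06247 rad; initial bearing θ = 5.7421 rad.
sin φ₂ = sin φ₁ cos δ + cos φ₁ sin δ cos θ = (-0.2402)(0.4867) + (0.9707)(0.8736)(0.8572) = 0.6099, so φ₂ = 37.58°.
Δλ = atan2(sin θ sin δ cos φ₁, cos δ − sin φ₁ sin φ₂) = atan2(-0.4367, 0.6332) = -34.593°.
λ₂ = 161.504° − 34.593° = 126.91°.

37.58°, 126.91°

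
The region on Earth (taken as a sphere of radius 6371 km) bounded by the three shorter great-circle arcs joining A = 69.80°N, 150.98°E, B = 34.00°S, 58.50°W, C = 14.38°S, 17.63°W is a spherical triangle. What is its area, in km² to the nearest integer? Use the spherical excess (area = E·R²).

Side lengths (central angles): a = 0.7285, b = 2.1664, c = 2.4559 rad; semiperimeter s = 2.6754.
By l'Huilier's theorem, tan(E/4) = √[tan(s/2) tan((s−a)/2) tan((s−b)/2) tan((s−c)/2)], giving spherical excess E = 1.5950 rad.
Area = E·R² = 1.5950 × (6371)² ≈ 64738549 km².

64738549 km²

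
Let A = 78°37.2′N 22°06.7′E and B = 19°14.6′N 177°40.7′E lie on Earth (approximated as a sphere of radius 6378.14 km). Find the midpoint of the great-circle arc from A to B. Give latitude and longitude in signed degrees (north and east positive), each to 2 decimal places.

Central angle δ = 1.4167 rad. Interpolating on the sphere with fraction f = 0.5:
P = [sin((1−f)δ)·A + sin(fδ)·B] / sin δ = 0.6584·A + 0.6584·B in Cartesian coordinates,
giving P = (-0.5007, 0.0741, 0.8624), i.e. latitude 59.59°, longitude 171.58°.

59.59°, 171.58°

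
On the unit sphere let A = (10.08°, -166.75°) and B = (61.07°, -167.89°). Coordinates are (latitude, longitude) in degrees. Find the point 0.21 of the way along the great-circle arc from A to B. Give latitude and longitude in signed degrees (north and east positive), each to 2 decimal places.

The central angle between A and B is δ = 0.8901 rad.
With f = 0.21, the slerp weights are sin((1−f)δ)/sin δ = 0.8321 and sin(fδ)/sin δ = 0.2391.
Weighted sum of the unit vectors: (0.8321)·(-0.9584,-0.2257,0.1750) + (0.2391)·(-0.4730,-0.1015,0.8752) = (-0.9105, -0.2120, 0.3549).
Converting back: φ = atan2(z, √(x²+y²)) = 20.79°, λ = atan2(y, x) = -166.89°.

20.79°, -166.89°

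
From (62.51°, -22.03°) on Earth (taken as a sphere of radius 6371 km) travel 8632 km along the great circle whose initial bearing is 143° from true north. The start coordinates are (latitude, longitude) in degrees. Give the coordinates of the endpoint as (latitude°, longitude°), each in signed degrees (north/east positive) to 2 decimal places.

-9.79°, 14.59°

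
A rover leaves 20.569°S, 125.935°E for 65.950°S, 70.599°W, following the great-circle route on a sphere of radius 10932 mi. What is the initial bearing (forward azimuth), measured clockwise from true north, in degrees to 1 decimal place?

173.3°

With φ₁ = -0.3590, φ₂ = -1.1510, Δλ = 2.8530 rad, the forward-azimuth formula gives
θ = atan2( sin Δλ cos φ₂ , cos φ₁ sin φ₂ − sin φ₁ cos φ₂ cos Δλ ) = atan2(0.1160, -0.9922) = 173.33°.
So the initial bearing is 173.3°.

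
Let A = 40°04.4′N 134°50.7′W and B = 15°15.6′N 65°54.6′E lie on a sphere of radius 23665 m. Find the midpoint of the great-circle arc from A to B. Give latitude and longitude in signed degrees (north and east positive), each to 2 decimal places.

67.90°, 113.33°

The central angle between A and B is δ = 2.1187 rad.
With f = 0.5, the slerp weights are sin((1−f)δ)/sin δ = 1.0216 and sin(fδ)/sin δ = 1.0216.
Weighted sum of the unit vectors: (1.0216)·(-0.5396,-0.5426,0.6438) + (1.0216)·(0.3938,0.8807,0.2632) = (-0.1490, 0.3455, 0.9265).
Converting back: φ = atan2(z, √(x²+y²)) = 67.90°, λ = atan2(y, x) = 113.33°.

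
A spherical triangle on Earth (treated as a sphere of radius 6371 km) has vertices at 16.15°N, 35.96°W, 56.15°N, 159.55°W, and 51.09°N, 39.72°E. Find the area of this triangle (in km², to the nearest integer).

39860503 km²

Side lengths (central angles): a = 1.2493, b = 1.1965, c = 1.6358 rad; semiperimeter s = 2.0408.
By l'Huilier's theorem, tan(E/4) = √[tan(s/2) tan((s−a)/2) tan((s−b)/2) tan((s−c)/2)], giving spherical excess E = 0.9820 rad.
Area = E·R² = 0.9820 × (6371)² ≈ 39860503 km².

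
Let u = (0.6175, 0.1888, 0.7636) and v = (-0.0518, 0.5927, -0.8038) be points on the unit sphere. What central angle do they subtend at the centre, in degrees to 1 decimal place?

u·v = -0.5339; |u| = 1.0000, |v| = 1.0000.
cos θ = (u·v)/(|u||v|) = -0.5338, so θ = 122.3°.

122.3°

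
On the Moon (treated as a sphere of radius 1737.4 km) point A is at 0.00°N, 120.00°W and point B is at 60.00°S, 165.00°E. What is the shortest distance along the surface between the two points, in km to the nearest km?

2504 km

Let φ₁ = 0.0000 rad, φ₂ = -1.0472 rad, and Δλ = -1.3090 rad.
cos c = sin φ₁ sin φ₂ + cos φ₁ cos φ₂ cos Δλ = (0.0000)(-0.8660) + (1.0000)(0.5000)(0.2588) = 0.12941,
so c = arccos(0.12941) = 1.44102 rad.
Distance = R·c = 1737.4 × 1.4410 ≈ 2504 km.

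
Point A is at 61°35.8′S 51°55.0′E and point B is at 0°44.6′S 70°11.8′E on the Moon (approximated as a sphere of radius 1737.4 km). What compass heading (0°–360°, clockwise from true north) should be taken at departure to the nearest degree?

With φ₁ = -1.0751, φ₂ = -0.0130, Δλ = 0.3190 rad, the forward-azimuth formula gives
θ = atan2( sin Δλ cos φ₂ , cos φ₁ sin φ₂ − sin φ₁ cos φ₂ cos Δλ ) = atan2(0.3136, 0.8290) = 20.72°.
So the initial bearing is 21°.

21°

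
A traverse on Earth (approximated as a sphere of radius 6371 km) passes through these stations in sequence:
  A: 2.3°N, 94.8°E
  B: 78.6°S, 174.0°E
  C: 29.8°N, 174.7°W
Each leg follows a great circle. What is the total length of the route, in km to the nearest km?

Leg A→B: central angle 1.5731 rad, distance 10022.4 km.
Leg B→C: central angle 1.8954 rad, distance 12075.9 km.
Total: 10022.4 + 12075.9 ≈ 22098 km.

22098 km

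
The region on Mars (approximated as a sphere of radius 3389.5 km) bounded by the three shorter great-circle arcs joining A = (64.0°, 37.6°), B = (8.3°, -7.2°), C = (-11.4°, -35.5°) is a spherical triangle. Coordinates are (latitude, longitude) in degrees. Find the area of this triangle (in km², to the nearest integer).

3033885 km²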